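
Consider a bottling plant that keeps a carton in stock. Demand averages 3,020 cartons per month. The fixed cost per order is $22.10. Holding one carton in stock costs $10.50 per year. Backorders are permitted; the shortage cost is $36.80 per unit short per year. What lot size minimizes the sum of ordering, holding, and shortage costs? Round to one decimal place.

Q* ≈ 442.8 cartons

Annual demand D = 3,020 × 12 = 36,240.
With planned backorders, Q* = √(2DS/H) · √((H+B)/B).
√(2DS/H) = √(2 × 36,240 × 22.1 / 10.5) = 390.581.
√((H+B)/B) = √((10.5+36.8)/36.8) = 1.1337.
Q* ≈ 442.810.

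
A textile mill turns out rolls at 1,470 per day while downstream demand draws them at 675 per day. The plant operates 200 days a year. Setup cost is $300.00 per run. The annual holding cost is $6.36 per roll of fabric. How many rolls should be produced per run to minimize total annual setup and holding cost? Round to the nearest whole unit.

Annual demand D = 675 × 200 = 135,000.
Production build-up factor (1 − d/p) = 1 − 675/1,470 = 0.5408.
Q* = √(2DS / (H(1 − d/p))) = √(2 × 135,000 × 300 / (6.36 × 0.5408)).
= √(81,000,000 / 3.4396) ≈ 4852.763.

Q* ≈ 4,853 rolls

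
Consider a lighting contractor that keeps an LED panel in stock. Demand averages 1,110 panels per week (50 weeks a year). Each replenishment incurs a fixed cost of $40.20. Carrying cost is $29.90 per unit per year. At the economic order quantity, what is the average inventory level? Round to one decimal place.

Average inventory ≈ 193.2 panels

Annual demand D = 1,110 × 50 = 55,500.
EOQ = √(2DS/H) = √(2 × 55,500 × 40.2 / 29.9) ≈ 386.31.
Average inventory = Q*/2 ≈ 386.31 / 2 = 193.156.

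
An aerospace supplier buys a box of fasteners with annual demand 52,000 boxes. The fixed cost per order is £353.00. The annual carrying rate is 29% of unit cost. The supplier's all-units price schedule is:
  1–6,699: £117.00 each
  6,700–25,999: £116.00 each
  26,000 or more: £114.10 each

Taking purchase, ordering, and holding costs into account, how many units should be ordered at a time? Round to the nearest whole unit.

Holding cost per unit per year at price C is H = 0.29·C.
Evaluate total cost at each tier's feasible EOQ or, if the EOQ is below the tier, at the tier's minimum quantity.
EOQ at £117.00 = 1040.2 (feasible in tier 1): TC = 52,000×£117.00 + (52,000/1040.2)×353 + (1040.2/2)×0.29×£117.00 = £6,119,293.60.
EOQ at £116.00 = 1044.7 < 6700, so use break Q=6700: TC = 52,000×£116.00 + (52,000/6700.0)×353 + (6700.0/2)×0.29×£116.00 = £6,147,433.70.
EOQ at £114.10 = 1053.3 < 26000, so use break Q=26000: TC = 52,000×£114.10 + (52,000/26000.0)×353 + (26000.0/2)×0.29×£114.10 = £6,364,063.00.
Lowest total cost is £6,119,293.60 at Q = 1040.2.

Q* ≈ 1,040 boxes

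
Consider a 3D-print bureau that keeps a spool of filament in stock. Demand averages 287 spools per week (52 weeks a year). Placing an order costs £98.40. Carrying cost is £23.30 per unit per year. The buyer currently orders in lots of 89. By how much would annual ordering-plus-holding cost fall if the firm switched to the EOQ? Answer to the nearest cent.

Extra cost ≈ £9,264.66 per year

Annual demand D = 287 × 52 = 14,924.
EOQ = √(2DS/H) = √(2 × 14,924 × 98.4 / 23.3) ≈ 355.04.
Cost at Q* = (D/Q*)S + (Q*/2)H = √(2DSH) ≈ £8,272.43.
Cost at Q = 89: (14,924/89)×98.4 + (89/2)×23.3 = £16,500.24 + £1,036.85 = £17,537.09.
Excess = £17,537.09 − £8,272.43 = £9,264.66.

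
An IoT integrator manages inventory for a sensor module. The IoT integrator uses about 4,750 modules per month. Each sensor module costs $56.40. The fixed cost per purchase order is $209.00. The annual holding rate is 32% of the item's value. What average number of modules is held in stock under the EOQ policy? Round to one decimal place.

Average inventory ≈ 574.5 modules

Annual demand D = 4,750 × 12 = 57,000.
Holding cost H = 0.32 × $56.40 = $18.0480 per unit per year.
Q* = √(2DS/H) = √(2 × 57,000 × 209 / 18.048) ≈ 1148.98.
Average inventory = Q*/2 ≈ 1148.98 / 2 = 574.488.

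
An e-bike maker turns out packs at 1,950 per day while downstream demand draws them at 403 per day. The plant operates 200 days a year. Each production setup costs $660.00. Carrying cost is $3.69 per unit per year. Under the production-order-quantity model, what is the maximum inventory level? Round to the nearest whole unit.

I_max ≈ 4,783 packs

Annual demand D = 403 × 200 = 80,600.
Production build-up factor (1 − d/p) = 1 − 403/1,950 = 0.7933.
Q* = √(2DS / (H(1 − d/p))) = √(2 × 80,600 × 660 / (3.69 × 0.7933)).
= √(106,392,000 / 2.9274) ≈ 6028.558.
Maximum inventory = Q*(1 − d/p) = 6028.558 × 0.7933 ≈ 4782.656.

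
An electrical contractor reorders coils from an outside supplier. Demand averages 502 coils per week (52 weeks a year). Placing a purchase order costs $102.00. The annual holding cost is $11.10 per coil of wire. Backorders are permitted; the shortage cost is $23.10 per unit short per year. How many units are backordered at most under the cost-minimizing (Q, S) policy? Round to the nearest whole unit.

Annual demand D = 502 × 52 = 26,104.
With planned backorders, Q* = √(2DS/H) · √((H+B)/B).
√(2DS/H) = √(2 × 26,104 × 102 / 11.1) = 692.639.
√((H+B)/B) = √((11.1+23.1)/23.1) = 1.2168.
Q* ≈ 842.780.
S* = Q* · H/(H+B) = 842.780 × 11.1/34.2 ≈ 273.534.

S* ≈ 274 coils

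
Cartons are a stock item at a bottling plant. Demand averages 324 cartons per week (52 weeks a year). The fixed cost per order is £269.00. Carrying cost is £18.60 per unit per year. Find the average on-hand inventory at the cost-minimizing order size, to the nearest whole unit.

Annual demand D = 324 × 52 = 16,848.
The optimal lot size = √(2DS/H) = √(2 × 16,848 × 269 / 18.6) ≈ 698.09.
Average inventory = Q*/2 ≈ 698.09 / 2 = 349.043.

Average inventory ≈ 349 cartons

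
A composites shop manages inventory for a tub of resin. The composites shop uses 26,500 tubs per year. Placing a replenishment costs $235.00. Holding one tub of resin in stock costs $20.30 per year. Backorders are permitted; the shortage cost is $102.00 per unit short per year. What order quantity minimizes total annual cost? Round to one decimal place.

With planned backorders, Q* = √(2DS/H) · √((H+B)/B).
√(2DS/H) = √(2 × 26,500 × 235 / 20.3) = 783.292.
√((H+B)/B) = √((20.3+102)/102) = 1.0950.
Q* ≈ 857.703.

Q* ≈ 857.7 tubs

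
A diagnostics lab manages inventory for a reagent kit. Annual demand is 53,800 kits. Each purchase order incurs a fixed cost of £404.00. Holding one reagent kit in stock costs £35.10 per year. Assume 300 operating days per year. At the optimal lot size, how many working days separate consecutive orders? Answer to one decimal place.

The optimal lot size = √(2DS/H) = √(2 × 53,800 × 404 / 35.1) ≈ 1112.87.
Cycle time = Q*/D × 300 = 1112.87 / 53,800 × 300 ≈ 6.206 days.

T ≈ 6.2 days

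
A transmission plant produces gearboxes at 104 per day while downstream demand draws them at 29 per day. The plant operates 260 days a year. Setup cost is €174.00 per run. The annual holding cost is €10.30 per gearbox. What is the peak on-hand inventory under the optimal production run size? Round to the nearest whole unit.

Annual demand D = 29 × 260 = 7,540.
Production build-up factor (1 − d/p) = 1 − 29/104 = 0.7212.
Q* = √(2DS / (H(1 − d/p))) = √(2 × 7,540 × 174 / (10.3 × 0.7212)).
= √(2,623,920 / 7.4279) ≈ 594.351.
Maximum inventory = Q*(1 − d/p) = 594.351 × 0.7212 ≈ 428.618.

I_max ≈ 429 gearboxes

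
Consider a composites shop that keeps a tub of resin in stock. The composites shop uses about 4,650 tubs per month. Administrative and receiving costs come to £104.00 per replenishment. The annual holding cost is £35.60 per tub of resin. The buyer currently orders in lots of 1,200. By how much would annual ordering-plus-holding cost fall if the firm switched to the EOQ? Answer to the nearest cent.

Annual demand D = 4,650 × 12 = 55,800.
EOQ = √(2DS/H) = √(2 × 55,800 × 104 / 35.6) ≈ 570.98.
Cost at Q* = (D/Q*)S + (Q*/2)H = √(2DSH) ≈ £20,327.02.
Cost at Q = 1,200: (55,800/1,200)×104 + (1,200/2)×35.6 = £4,836.00 + £21,360.00 = £26,196.00.
Excess = £26,196.00 − £20,327.02 = £5,868.98.

Extra cost ≈ £5,868.98 per year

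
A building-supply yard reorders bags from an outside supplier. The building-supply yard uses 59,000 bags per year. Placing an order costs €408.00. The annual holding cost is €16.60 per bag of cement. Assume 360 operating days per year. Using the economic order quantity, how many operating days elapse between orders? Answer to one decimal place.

EOQ = √(2DS/H) = √(2 × 59,000 × 408 / 16.6) ≈ 1703.01.
Cycle time = Q*/D × 360 = 1703.01 / 59,000 × 360 ≈ 10.391 days.

T ≈ 10.4 days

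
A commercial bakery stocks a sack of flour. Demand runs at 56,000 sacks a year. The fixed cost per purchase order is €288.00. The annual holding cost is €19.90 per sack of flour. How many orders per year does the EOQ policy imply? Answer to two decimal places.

The optimal lot size = √(2DS/H) = √(2 × 56,000 × 288 / 19.9) ≈ 1273.15.
Orders per year = D / Q* = 56,000 / 1273.15 ≈ 43.985.

N ≈ 43.99 orders per year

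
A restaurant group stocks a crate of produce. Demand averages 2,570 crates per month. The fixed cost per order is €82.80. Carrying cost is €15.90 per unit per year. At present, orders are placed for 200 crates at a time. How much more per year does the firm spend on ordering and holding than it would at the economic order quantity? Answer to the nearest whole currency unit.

Annual demand D = 2,570 × 12 = 30,840.
EOQ = √(2DS/H) = √(2 × 30,840 × 82.8 / 15.9) ≈ 566.75.
Cost at Q* = (D/Q*)S + (Q*/2)H = √(2DSH) ≈ €9,011.27.
Cost at Q = 200: (30,840/200)×82.8 + (200/2)×15.9 = €12,767.76 + €1,590.00 = €14,357.76.
Excess = €14,357.76 − €9,011.27 = €5,346.49.

Extra cost ≈ €5,346 per year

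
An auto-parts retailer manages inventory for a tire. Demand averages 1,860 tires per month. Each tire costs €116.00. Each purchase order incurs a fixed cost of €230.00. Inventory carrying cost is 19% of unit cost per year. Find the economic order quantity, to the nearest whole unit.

Q* ≈ 683 tires

Annual demand D = 1,860 × 12 = 22,320.
Holding cost H = 0.19 × €116.00 = €22.0400 per unit per year.
EOQ = √(2DS / H) = √(2 × 22,320 × 230 / 22.04).
= √(10,267,200 / 22.04) = √465,843.9201 ≈ 682.528.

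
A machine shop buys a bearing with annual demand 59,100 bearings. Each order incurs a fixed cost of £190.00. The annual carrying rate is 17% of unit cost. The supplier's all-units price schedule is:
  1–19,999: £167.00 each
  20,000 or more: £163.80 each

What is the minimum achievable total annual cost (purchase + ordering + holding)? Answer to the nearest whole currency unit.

TC* ≈ £9,894,950

Holding cost per unit per year at price C is H = 0.17·C.
Candidates are each tier's EOQ (if it falls in that tier) and each price-break quantity.
EOQ at £167.00 = 889.4 (feasible in tier 1): TC = 59,100×£167.00 + (59,100/889.4)×190 + (889.4/2)×0.17×£167.00 = £9,894,950.40.
EOQ at £163.80 = 898.1 < 20000, so use break Q=20000: TC = 59,100×£163.80 + (59,100/20000.0)×190 + (20000.0/2)×0.17×£163.80 = £9,959,601.45.
Lowest total cost among the candidates is at Q = 889.4.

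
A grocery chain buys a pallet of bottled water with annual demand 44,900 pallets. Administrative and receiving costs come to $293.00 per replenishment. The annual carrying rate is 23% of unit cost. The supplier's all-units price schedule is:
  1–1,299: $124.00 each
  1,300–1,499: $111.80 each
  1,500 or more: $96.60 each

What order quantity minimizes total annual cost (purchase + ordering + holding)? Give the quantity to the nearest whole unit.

Holding cost per unit per year at price C is H = 0.23·C.
For each price level, check whether its EOQ is feasible; otherwise the best quantity at that price is the breakpoint.
EOQ at $124.00 = 960.5 (feasible in tier 1): TC = 44,900×$124.00 + (44,900/960.5)×293 + (960.5/2)×0.23×$124.00 = $5,594,993.45.
EOQ at $111.80 = 1011.5 < 1300, so use break Q=1300: TC = 44,900×$111.80 + (44,900/1300.0)×293 + (1300.0/2)×0.23×$111.80 = $5,046,653.87.
EOQ at $96.60 = 1088.2 < 1500, so use break Q=1500: TC = 44,900×$96.60 + (44,900/1500.0)×293 + (1500.0/2)×0.23×$96.60 = $4,362,773.97.
Lowest total cost is $4,362,773.97 at Q = 1500.0.

Q* ≈ 1,500 pallets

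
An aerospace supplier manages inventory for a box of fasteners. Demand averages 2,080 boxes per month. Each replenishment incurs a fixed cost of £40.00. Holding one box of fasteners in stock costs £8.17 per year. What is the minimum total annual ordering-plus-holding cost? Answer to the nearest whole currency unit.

Annual demand D = 2,080 × 12 = 24,960.
EOQ = √(2DS/H) = √(2 × 24,960 × 40 / 8.17) ≈ 494.37.
At the optimum the two cost components are equal, so total cost = 2·(Q*/2)H = Q*·H.
Minimum total = √(2DSH) = √(2 × 24,960 × 40 × 8.17) ≈ 4039.041.

TC* ≈ £4,039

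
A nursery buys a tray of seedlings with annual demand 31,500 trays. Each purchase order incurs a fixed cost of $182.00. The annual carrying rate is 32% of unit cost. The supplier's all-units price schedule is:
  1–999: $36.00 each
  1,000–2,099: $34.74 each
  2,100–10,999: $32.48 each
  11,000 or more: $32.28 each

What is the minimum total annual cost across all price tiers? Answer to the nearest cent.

TC* ≈ $1,036,763.28

Holding cost per unit per year at price C is H = 0.32·C.
For each price level, check whether its EOQ is feasible; otherwise the best quantity at that price is the breakpoint.
EOQ at $36.00 = 997.7 (feasible in tier 1): TC = 31,500×$36.00 + (31,500/997.7)×182 + (997.7/2)×0.32×$36.00 = $1,145,492.97.
EOQ at $34.74 = 1015.6 (feasible in tier 2): TC = 31,500×$34.74 + (31,500/1015.6)×182 + (1015.6/2)×0.32×$34.74 = $1,105,600.05.
EOQ at $32.48 = 1050.3 < 2100, so use break Q=2100: TC = 31,500×$32.48 + (31,500/2100.0)×182 + (2100.0/2)×0.32×$32.48 = $1,036,763.28.
EOQ at $32.28 = 1053.6 < 11000, so use break Q=11000: TC = 31,500×$32.28 + (31,500/11000.0)×182 + (11000.0/2)×0.32×$32.28 = $1,074,153.98.
Lowest total cost among the candidates is at Q = 2100.0.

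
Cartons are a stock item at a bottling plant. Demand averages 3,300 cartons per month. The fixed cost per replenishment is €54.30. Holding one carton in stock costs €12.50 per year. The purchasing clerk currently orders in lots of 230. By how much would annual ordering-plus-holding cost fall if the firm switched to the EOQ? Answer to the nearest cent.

Annual demand D = 3,300 × 12 = 39,600.
EOQ = √(2DS/H) = √(2 × 39,600 × 54.3 / 12.5) ≈ 586.55.
Cost at Q* = (D/Q*)S + (Q*/2)H = √(2DSH) ≈ €7,331.92.
Cost at Q = 230: (39,600/230)×54.3 + (230/2)×12.5 = €9,349.04 + €1,437.50 = €10,786.54.
Excess = €10,786.54 − €7,331.92 = €3,454.63.

Extra cost ≈ €3,454.63 per year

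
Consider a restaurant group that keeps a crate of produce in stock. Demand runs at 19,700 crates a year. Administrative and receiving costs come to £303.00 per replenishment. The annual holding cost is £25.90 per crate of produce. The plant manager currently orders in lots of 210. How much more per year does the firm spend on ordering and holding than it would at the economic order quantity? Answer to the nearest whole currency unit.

Extra cost ≈ £13,560 per year

EOQ = √(2DS/H) = √(2 × 19,700 × 303 / 25.9) ≈ 678.92.
Cost at Q* = (D/Q*)S + (Q*/2)H = √(2DSH) ≈ £17,584.07.
Cost at Q = 210: (19,700/210)×303 + (210/2)×25.9 = £28,424.29 + £2,719.50 = £31,143.79.
Excess = £31,143.79 − £17,584.07 = £13,559.72.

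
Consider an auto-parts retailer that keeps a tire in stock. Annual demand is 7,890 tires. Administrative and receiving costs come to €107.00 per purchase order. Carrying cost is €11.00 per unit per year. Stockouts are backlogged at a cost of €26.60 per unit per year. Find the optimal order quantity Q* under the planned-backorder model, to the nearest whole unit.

Q* ≈ 466 tires

With planned backorders, Q* = √(2DS/H) · √((H+B)/B).
√(2DS/H) = √(2 × 7,890 × 107 / 11) = 391.786.
√((H+B)/B) = √((11+26.6)/26.6) = 1.1889.
Q* ≈ 465.803.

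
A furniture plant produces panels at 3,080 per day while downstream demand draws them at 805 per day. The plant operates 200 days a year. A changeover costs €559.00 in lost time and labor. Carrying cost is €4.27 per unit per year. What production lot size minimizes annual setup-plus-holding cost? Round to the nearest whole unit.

Annual demand D = 805 × 200 = 161,000.
Production build-up factor (1 − d/p) = 1 − 805/3,080 = 0.7386.
Q* = √(2DS / (H(1 − d/p))) = √(2 × 161,000 × 559 / (4.27 × 0.7386)).
= √(179,998,000 / 3.154) ≈ 7554.480.

Q* ≈ 7,554 panels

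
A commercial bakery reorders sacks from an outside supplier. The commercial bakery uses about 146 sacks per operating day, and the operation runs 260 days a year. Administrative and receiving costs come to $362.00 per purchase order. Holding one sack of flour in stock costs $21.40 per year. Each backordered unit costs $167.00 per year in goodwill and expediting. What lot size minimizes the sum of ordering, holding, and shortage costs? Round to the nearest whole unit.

Q* ≈ 1,204 sacks

Annual demand D = 146 × 260 = 37,960.
With planned backorders, Q* = √(2DS/H) · √((H+B)/B).
√(2DS/H) = √(2 × 37,960 × 362 / 21.4) = 1133.249.
√((H+B)/B) = √((21.4+167)/167) = 1.0621.
Q* ≈ 1203.671.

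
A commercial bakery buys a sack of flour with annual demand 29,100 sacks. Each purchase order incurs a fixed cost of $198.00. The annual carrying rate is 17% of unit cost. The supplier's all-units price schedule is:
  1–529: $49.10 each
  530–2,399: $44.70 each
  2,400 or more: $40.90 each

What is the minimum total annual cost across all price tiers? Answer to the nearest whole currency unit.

Holding cost per unit per year at price C is H = 0.17·C.
Candidates are each tier's EOQ (if it falls in that tier) and each price-break quantity.
Tier 1 ($49.10): EOQ = 1175.0 exceeds tier's upper bound 529, so this tier is dominated.
EOQ at $44.70 = 1231.4 (feasible in tier 2): TC = 29,100×$44.70 + (29,100/1231.4)×198 + (1231.4/2)×0.17×$44.70 = $1,310,127.77.
EOQ at $40.90 = 1287.4 < 2400, so use break Q=2400: TC = 29,100×$40.90 + (29,100/2400.0)×198 + (2400.0/2)×0.17×$40.90 = $1,200,934.35.
Lowest total cost among the candidates is at Q = 2400.0.

TC* ≈ $1,200,934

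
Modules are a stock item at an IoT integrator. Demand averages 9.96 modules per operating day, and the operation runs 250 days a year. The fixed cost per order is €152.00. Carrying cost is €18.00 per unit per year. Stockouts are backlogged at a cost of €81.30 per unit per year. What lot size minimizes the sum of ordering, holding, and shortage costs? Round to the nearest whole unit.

Annual demand D = 9.96 × 250 = 2,490.
With planned backorders, Q* = √(2DS/H) · √((H+B)/B).
√(2DS/H) = √(2 × 2,490 × 152 / 18) = 205.069.
√((H+B)/B) = √((18+81.3)/81.3) = 1.1052.
Q* ≈ 226.636.

Q* ≈ 227 modules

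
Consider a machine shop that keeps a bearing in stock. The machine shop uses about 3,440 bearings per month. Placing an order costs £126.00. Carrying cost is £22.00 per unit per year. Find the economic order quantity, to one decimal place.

Annual demand D = 3,440 × 12 = 41,280.
EOQ = √(2DS / H) = √(2 × 41,280 × 126 / 22).
= √(10,402,560 / 22) = √472,843.6364 ≈ 687.636.

Q* ≈ 687.6 bearings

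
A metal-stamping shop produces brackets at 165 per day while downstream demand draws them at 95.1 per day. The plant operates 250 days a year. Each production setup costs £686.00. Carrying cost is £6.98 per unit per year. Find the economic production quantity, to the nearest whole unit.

Annual demand D = 95.1 × 250 = 23,775.
Production build-up factor (1 − d/p) = 1 − 95.1/165 = 0.4236.
Q* = √(2DS / (H(1 − d/p))) = √(2 × 23,775 × 686 / (6.98 × 0.4236)).
= √(32,619,300 / 2.957) ≈ 3321.337.

Q* ≈ 3,321 brackets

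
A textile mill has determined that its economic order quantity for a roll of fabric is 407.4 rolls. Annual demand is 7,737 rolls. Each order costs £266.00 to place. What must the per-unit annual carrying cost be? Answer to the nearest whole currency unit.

H ≈ £25

Invert the EOQ relation Q*² = 2DS/H.
From Q* = √(2DS/H): H = 2DS / Q*² = 2 × 7,737 × 266 / 407.4² = 24.7995.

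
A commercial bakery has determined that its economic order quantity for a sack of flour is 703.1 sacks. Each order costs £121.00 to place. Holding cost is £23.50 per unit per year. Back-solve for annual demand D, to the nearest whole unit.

The basic EOQ model gives Q* = √(2DS/H); rearrange for the unknown.
From Q* = √(2DS/H): D = Q*²H / (2S) = 703.1² × 23.5 / (2 × 121) = 48005.024.

D ≈ 48,005 sacks per year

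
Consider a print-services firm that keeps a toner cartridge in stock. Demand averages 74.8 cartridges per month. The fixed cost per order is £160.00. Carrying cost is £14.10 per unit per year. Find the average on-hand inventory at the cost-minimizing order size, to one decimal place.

Annual demand D = 74.8 × 12 = 897.6.
The optimal lot size = √(2DS/H) = √(2 × 897.6 × 160 / 14.1) ≈ 142.73.
Average inventory = Q*/2 ≈ 142.73 / 2 = 71.364.

Average inventory ≈ 71.4 cartridges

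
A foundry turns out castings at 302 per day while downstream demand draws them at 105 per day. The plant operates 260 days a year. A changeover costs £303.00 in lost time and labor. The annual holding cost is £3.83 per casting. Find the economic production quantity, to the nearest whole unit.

Annual demand D = 105 × 260 = 27,300.
Production build-up factor (1 − d/p) = 1 − 105/302 = 0.6523.
Q* = √(2DS / (H(1 − d/p))) = √(2 × 27,300 × 303 / (3.83 × 0.6523)).
= √(16,543,800 / 2.4984) ≈ 2573.289.

Q* ≈ 2,573 castings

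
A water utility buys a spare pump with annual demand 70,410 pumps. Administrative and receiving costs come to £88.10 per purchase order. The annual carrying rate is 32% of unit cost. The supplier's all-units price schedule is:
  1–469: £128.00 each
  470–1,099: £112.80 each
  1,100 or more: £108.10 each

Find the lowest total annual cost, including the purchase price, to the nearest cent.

Holding cost per unit per year at price C is H = 0.32·C.
For each price level, check whether its EOQ is feasible; otherwise the best quantity at that price is the breakpoint.
Tier 1 (£128.00): EOQ = 550.4 exceeds tier's upper bound 469, so this tier is dominated.
EOQ at £112.80 = 586.3 (feasible in tier 2): TC = 70,410×£112.80 + (70,410/586.3)×88.1 + (586.3/2)×0.32×£112.80 = £7,963,409.66.
EOQ at £108.10 = 598.9 < 1100, so use break Q=1100: TC = 70,410×£108.10 + (70,410/1100.0)×88.1 + (1100.0/2)×0.32×£108.10 = £7,635,985.80.
Lowest total cost among the candidates is at Q = 1100.0.

TC* ≈ £7,635,985.80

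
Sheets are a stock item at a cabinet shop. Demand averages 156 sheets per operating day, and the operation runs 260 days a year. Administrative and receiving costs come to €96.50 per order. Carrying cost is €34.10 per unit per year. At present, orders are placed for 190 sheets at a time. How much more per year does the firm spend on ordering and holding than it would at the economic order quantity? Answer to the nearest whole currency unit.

Extra cost ≈ €7,501 per year

Annual demand D = 156 × 260 = 40,560.
EOQ = √(2DS/H) = √(2 × 40,560 × 96.5 / 34.1) ≈ 479.13.
Cost at Q* = (D/Q*)S + (Q*/2)H = √(2DSH) ≈ €16,338.22.
Cost at Q = 190: (40,560/190)×96.5 + (190/2)×34.1 = €20,600.21 + €3,239.50 = €23,839.71.
Excess = €23,839.71 − €16,338.22 = €7,501.49.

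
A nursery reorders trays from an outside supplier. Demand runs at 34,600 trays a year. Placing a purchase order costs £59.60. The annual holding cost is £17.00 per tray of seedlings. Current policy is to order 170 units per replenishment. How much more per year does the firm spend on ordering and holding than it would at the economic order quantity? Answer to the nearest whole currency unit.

Extra cost ≈ £5,202 per year

EOQ = √(2DS/H) = √(2 × 34,600 × 59.6 / 17) ≈ 492.55.
Cost at Q* = (D/Q*)S + (Q*/2)H = √(2DSH) ≈ £8,373.38.
Cost at Q = 170: (34,600/170)×59.6 + (170/2)×17 = £12,130.35 + £1,445.00 = £13,575.35.
Excess = £13,575.35 − £8,373.38 = £5,201.98.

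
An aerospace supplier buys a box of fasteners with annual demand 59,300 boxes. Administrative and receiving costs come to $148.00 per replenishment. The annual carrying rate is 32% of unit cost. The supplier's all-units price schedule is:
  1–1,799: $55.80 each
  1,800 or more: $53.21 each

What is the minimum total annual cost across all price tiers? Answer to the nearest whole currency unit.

TC* ≈ $3,175,553

Holding cost per unit per year at price C is H = 0.32·C.
Candidates are each tier's EOQ (if it falls in that tier) and each price-break quantity.
EOQ at $55.80 = 991.5 (feasible in tier 1): TC = 59,300×$55.80 + (59,300/991.5)×148 + (991.5/2)×0.32×$55.80 = $3,326,643.75.
EOQ at $53.21 = 1015.3 < 1800, so use break Q=1800: TC = 59,300×$53.21 + (59,300/1800.0)×148 + (1800.0/2)×0.32×$53.21 = $3,175,553.26.
Lowest total cost among the candidates is at Q = 1800.0.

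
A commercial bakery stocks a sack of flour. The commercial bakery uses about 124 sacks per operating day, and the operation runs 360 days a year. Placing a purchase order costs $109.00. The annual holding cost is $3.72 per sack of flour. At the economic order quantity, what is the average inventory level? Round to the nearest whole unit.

Annual demand D = 124 × 360 = 44,640.
Q* = √(2DS/H) = √(2 × 44,640 × 109 / 3.72) ≈ 1617.41.
Average inventory = Q*/2 ≈ 1617.41 / 2 = 808.703.

Average inventory ≈ 809 sacks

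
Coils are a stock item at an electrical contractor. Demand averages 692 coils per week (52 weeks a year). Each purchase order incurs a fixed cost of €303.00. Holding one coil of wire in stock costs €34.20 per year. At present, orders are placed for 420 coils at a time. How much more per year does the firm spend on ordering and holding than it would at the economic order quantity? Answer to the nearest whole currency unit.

Extra cost ≈ €5,833 per year

Annual demand D = 692 × 52 = 35,984.
EOQ = √(2DS/H) = √(2 × 35,984 × 303 / 34.2) ≈ 798.51.
Cost at Q* = (D/Q*)S + (Q*/2)H = √(2DSH) ≈ €27,308.89.
Cost at Q = 420: (35,984/420)×303 + (420/2)×34.2 = €25,959.89 + €7,182.00 = €33,141.89.
Excess = €33,141.89 − €27,308.89 = €5,832.99.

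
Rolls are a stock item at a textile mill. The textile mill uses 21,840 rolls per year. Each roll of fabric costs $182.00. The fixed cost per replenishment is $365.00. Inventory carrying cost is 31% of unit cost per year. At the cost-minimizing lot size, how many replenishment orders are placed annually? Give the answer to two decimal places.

Holding cost H = 0.31 × $182.00 = $56.4200 per unit per year.
EOQ = √(2DS/H) = √(2 × 21,840 × 365 / 56.42) ≈ 531.58.
Orders per year = D / Q* = 21,840 / 531.58 ≈ 41.085.

N ≈ 41.08 orders per year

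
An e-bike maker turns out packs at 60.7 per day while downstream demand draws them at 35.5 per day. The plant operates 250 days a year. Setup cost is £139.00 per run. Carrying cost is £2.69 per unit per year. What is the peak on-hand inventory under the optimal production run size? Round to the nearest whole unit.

I_max ≈ 617 packs

Annual demand D = 35.5 × 250 = 8,875.
Production build-up factor (1 − d/p) = 1 − 35.5/60.7 = 0.4152.
Q* = √(2DS / (H(1 − d/p))) = √(2 × 8,875 × 139 / (2.69 × 0.4152)).
= √(2,467,250 / 1.1168) ≈ 1486.362.
Maximum inventory = Q*(1 − d/p) = 1486.362 × 0.4152 ≈ 617.073.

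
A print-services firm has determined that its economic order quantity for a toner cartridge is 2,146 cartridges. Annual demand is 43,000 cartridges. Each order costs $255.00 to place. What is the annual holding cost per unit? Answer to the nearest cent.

Squaring Q* = √(2DS/H) gives Q*² = 2DS/H.
From Q* = √(2DS/H): H = 2DS / Q*² = 2 × 43,000 × 255 / 2,146² = 4.7619.

H ≈ $4.76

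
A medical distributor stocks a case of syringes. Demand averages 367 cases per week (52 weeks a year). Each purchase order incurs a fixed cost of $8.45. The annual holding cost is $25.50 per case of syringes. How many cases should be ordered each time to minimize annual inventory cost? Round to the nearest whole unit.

Annual demand D = 367 × 52 = 19,084.
EOQ = √(2DS / H) = √(2 × 19,084 × 8.45 / 25.5).
= √(322,519.6 / 25.5) = √12,647.8275 ≈ 112.463.

Q* ≈ 112 cases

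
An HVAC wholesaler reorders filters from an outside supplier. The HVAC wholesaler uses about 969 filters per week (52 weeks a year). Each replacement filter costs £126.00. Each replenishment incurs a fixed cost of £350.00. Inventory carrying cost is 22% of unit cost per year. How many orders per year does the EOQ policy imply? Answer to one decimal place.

Annual demand D = 969 × 52 = 50,388.
Holding cost H = 0.22 × £126.00 = £27.7200 per unit per year.
EOQ = √(2DS/H) = √(2 × 50,388 × 350 / 27.72) ≈ 1128.02.
Orders per year = D / Q* = 50,388 / 1128.02 ≈ 44.670.

N ≈ 44.7 orders per year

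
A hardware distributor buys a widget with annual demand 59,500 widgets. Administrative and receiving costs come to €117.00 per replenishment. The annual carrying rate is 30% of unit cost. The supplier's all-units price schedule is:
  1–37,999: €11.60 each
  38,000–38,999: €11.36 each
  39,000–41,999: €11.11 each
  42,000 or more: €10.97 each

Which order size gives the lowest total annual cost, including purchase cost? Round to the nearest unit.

Holding cost per unit per year at price C is H = 0.30·C.
Evaluate total cost at each tier's feasible EOQ or, if the EOQ is below the tier, at the tier's minimum quantity.
EOQ at €11.60 = 2000.2 (feasible in tier 1): TC = 59,500×€11.60 + (59,500/2000.2)×117 + (2000.2/2)×0.30×€11.60 = €697,160.75.
EOQ at €11.36 = 2021.2 < 38000, so use break Q=38000: TC = 59,500×€11.36 + (59,500/38000.0)×117 + (38000.0/2)×0.30×€11.36 = €740,855.20.
EOQ at €11.11 = 2043.8 < 39000, so use break Q=39000: TC = 59,500×€11.11 + (59,500/39000.0)×117 + (39000.0/2)×0.30×€11.11 = €726,217.00.
EOQ at €10.97 = 2056.8 < 42000, so use break Q=42000: TC = 59,500×€10.97 + (59,500/42000.0)×117 + (42000.0/2)×0.30×€10.97 = €721,991.75.
Lowest total cost is €697,160.75 at Q = 2000.2.

Q* ≈ 2,000 widgets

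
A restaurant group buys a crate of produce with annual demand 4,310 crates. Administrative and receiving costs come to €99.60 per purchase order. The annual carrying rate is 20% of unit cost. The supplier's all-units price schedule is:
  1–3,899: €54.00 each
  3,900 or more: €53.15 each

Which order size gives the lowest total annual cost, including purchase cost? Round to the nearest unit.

Q* ≈ 282 crates

Holding cost per unit per year at price C is H = 0.20·C.
Evaluate total cost at each tier's feasible EOQ or, if the EOQ is below the tier, at the tier's minimum quantity.
EOQ at €54.00 = 281.9 (feasible in tier 1): TC = 4,310×€54.00 + (4,310/281.9)×99.6 + (281.9/2)×0.20×€54.00 = €235,785.06.
EOQ at €53.15 = 284.2 < 3900, so use break Q=3900: TC = 4,310×€53.15 + (4,310/3900.0)×99.6 + (3900.0/2)×0.20×€53.15 = €249,915.07.
Lowest total cost is €235,785.06 at Q = 281.9.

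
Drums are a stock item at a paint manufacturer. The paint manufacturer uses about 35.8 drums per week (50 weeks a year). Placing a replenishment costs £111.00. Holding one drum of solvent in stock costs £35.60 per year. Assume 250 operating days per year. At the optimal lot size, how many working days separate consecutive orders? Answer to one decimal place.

Annual demand D = 35.8 × 50 = 1,790.
EOQ = √(2DS/H) = √(2 × 1,790 × 111 / 35.6) ≈ 105.65.
Cycle time = Q*/D × 250 = 105.65 / 1,790 × 250 ≈ 14.756 days.

T ≈ 14.8 days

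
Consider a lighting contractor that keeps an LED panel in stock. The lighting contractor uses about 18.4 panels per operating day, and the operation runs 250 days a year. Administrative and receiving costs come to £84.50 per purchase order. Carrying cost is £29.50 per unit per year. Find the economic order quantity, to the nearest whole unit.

Q* ≈ 162 panels

Annual demand D = 18.4 × 250 = 4,600.
EOQ = √(2DS / H) = √(2 × 4,600 × 84.5 / 29.5).
= √(777,400 / 29.5) = √26,352.5424 ≈ 162.335.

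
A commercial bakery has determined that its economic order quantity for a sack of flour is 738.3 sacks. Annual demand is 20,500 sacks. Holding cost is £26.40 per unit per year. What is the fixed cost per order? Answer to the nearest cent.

S ≈ £350.98

Invert the EOQ relation Q*² = 2DS/H.
From Q* = √(2DS/H): S = Q*²H / (2D) = 738.3² × 26.4 / (2 × 20,500) = 350.9828.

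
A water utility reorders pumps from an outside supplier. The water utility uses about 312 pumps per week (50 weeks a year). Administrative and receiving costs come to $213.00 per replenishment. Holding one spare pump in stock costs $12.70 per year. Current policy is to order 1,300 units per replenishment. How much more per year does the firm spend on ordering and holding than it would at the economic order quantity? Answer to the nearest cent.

Extra cost ≈ $1,624.10 per year

Annual demand D = 312 × 50 = 15,600.
EOQ = √(2DS/H) = √(2 × 15,600 × 213 / 12.7) ≈ 723.38.
Cost at Q* = (D/Q*)S + (Q*/2)H = √(2DSH) ≈ $9,186.90.
Cost at Q = 1,300: (15,600/1,300)×213 + (1,300/2)×12.7 = $2,556.00 + $8,255.00 = $10,811.00.
Excess = $10,811.00 − $9,186.90 = $1,624.10.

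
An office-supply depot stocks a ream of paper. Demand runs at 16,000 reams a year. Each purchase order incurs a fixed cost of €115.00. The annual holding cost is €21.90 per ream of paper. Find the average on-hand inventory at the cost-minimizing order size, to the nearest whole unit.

The optimal lot size = √(2DS/H) = √(2 × 16,000 × 115 / 21.9) ≈ 409.92.
Average inventory = Q*/2 ≈ 409.92 / 2 = 204.961.

Average inventory ≈ 205 reams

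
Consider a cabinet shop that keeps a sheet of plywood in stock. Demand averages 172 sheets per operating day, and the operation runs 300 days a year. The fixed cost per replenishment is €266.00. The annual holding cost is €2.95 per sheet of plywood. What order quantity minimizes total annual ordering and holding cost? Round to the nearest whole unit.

Annual demand D = 172 × 300 = 51,600.
EOQ = √(2DS / H) = √(2 × 51,600 × 266 / 2.95).
= √(27,451,200 / 2.95) = √9,305,491.5254 ≈ 3050.490.

Q* ≈ 3,050 sheets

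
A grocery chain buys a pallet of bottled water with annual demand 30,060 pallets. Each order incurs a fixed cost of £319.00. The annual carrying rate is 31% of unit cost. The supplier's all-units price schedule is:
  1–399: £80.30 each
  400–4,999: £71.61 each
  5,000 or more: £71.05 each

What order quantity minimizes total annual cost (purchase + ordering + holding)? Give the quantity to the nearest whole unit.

Q* ≈ 929 pallets

Holding cost per unit per year at price C is H = 0.31·C.
Evaluate total cost at each tier's feasible EOQ or, if the EOQ is below the tier, at the tier's minimum quantity.
Tier 1 (£80.30): EOQ = 877.7 exceeds tier's upper bound 399, so this tier is dominated.
EOQ at £71.61 = 929.5 (feasible in tier 2): TC = 30,060×£71.61 + (30,060/929.5)×319 + (929.5/2)×0.31×£71.61 = £2,173,230.08.
EOQ at £71.05 = 933.1 < 5000, so use break Q=5000: TC = 30,060×£71.05 + (30,060/5000.0)×319 + (5000.0/2)×0.31×£71.05 = £2,192,744.58.
Lowest total cost is £2,173,230.08 at Q = 929.5.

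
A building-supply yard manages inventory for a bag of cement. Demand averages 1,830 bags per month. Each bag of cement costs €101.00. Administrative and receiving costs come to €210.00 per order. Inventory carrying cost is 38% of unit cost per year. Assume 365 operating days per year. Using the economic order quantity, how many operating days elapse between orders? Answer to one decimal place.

Annual demand D = 1,830 × 12 = 21,960.
Holding cost H = 0.38 × €101.00 = €38.3800 per unit per year.
Q* = √(2DS/H) = √(2 × 21,960 × 210 / 38.38) ≈ 490.22.
Cycle time = Q*/D × 365 = 490.22 / 21,960 × 365 ≈ 8.148 days.

T ≈ 8.1 days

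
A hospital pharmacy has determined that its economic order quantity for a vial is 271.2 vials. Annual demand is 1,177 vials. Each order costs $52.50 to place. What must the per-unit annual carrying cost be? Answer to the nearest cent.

Squaring Q* = √(2DS/H) gives Q*² = 2DS/H.
From Q* = √(2DS/H): H = 2DS / Q*² = 2 × 1,177 × 52.5 / 271.2² = 1.6803.

H ≈ $1.68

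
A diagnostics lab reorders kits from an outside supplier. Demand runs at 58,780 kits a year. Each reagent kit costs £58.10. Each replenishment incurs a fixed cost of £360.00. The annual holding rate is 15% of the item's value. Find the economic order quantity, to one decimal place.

Holding cost H = 0.15 × £58.10 = £8.7150 per unit per year.
EOQ = √(2DS / H) = √(2 × 58,780 × 360 / 8.715).
= √(42,321,600 / 8.715) = √4,856,179.0017 ≈ 2203.674.

Q* ≈ 2,203.7 kits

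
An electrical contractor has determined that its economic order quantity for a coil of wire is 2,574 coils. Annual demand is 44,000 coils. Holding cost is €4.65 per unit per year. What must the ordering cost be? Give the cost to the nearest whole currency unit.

S ≈ €350

Squaring Q* = √(2DS/H) gives Q*² = 2DS/H.
From Q* = √(2DS/H): S = Q*²H / (2D) = 2,574² × 4.65 / (2 × 44,000) = 350.0962.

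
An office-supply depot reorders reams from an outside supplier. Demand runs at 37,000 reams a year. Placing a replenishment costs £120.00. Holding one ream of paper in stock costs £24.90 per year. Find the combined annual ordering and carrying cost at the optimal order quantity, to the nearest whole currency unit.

TC* ≈ £14,870

EOQ = √(2DS/H) = √(2 × 37,000 × 120 / 24.9) ≈ 597.18.
At Q*, ordering cost (D/Q*)S equals holding cost (Q*/2)H, each = √(DSH/2).
Minimum total = √(2DSH) = √(2 × 37,000 × 120 × 24.9) ≈ 14869.835.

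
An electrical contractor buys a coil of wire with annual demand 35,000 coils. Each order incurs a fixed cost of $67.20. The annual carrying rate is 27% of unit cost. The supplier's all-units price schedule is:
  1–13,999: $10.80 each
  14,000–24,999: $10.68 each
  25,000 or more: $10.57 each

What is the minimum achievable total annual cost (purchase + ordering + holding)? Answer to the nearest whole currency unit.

TC* ≈ $381,704

Holding cost per unit per year at price C is H = 0.27·C.
For each price level, check whether its EOQ is feasible; otherwise the best quantity at that price is the breakpoint.
EOQ at $10.80 = 1270.1 (feasible in tier 1): TC = 35,000×$10.80 + (35,000/1270.1)×67.2 + (1270.1/2)×0.27×$10.80 = $381,703.63.
EOQ at $10.68 = 1277.2 < 14000, so use break Q=14000: TC = 35,000×$10.68 + (35,000/14000.0)×67.2 + (14000.0/2)×0.27×$10.68 = $394,153.20.
EOQ at $10.57 = 1283.8 < 25000, so use break Q=25000: TC = 35,000×$10.57 + (35,000/25000.0)×67.2 + (25000.0/2)×0.27×$10.57 = $405,717.83.
Lowest total cost among the candidates is at Q = 1270.1.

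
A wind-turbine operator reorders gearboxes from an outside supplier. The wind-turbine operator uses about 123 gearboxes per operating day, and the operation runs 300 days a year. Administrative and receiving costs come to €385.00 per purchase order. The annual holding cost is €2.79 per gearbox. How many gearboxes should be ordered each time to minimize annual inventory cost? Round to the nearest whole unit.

Q* ≈ 3,191 gearboxes

Annual demand D = 123 × 300 = 36,900.
EOQ = √(2DS / H) = √(2 × 36,900 × 385 / 2.79).
= √(28,413,000 / 2.79) = √10,183,870.9677 ≈ 3191.218.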